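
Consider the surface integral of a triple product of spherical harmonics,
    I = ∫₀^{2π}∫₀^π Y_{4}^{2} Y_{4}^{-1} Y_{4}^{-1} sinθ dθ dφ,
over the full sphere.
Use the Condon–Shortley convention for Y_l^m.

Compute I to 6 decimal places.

Rules hold: Σm=0, L=12 even, 0≤4≤8.
N = 9·9·9 = 729
Δ = 4!·4!·4!/13! = 1/450450
Racah Σ t=0..4: t=0:+1/13824 t=1:−1/216 t=2:+1/64 t=3:−1/216 t=4:+1/13824 = 5/768
⇒ 3j(4 4 4; 0 0 0)² = 18/1001, sgn +1
Racah Σ t=0..2: t=0:+1/576 t=1:−1/144 t=2:+1/576 = -1/288
⇒ 3j(4 4 4; 2 -1 -1)² = 20/1001, sgn +1
4πI² = N·(3j₀)²·(3jₘ)² = 262440/1002001
I = +1·√(0.261916/4π) = 0.14436968

0.144370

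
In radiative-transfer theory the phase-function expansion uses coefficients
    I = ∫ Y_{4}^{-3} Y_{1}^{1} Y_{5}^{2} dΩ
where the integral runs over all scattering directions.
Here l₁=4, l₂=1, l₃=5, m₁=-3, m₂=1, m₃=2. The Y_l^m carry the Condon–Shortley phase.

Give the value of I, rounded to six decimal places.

0.085055

m-sum 0 ✓  L=10 even ✓  3≤5≤5 ✓
Π(2lᵢ+1) = 9×3×11 = 297
triangle coeff Δ(4,1,5) = 1/495
Σ_t [0,0]: t=0:+1/576 = 1/576
(3j)²=5/99 [(4 1 5; 0 0 0)], sign=-1
Σ_t [0,0]: t=0:+1/10080 = 1/10080
(3j)²=1/165 [(4 1 5; -3 1 2)], sign=-1
⇒ 4πI² = 1/11
I = (+1)√(1/11/(4π)) = 0.08505478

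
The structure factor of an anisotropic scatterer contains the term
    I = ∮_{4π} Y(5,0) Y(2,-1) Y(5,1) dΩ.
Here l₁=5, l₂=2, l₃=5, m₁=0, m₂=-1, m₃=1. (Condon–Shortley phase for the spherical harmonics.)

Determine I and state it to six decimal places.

-0.036166

m-sum 0 ✓  L=12 even ✓  3≤5≤7 ✓
Π(2lᵢ+1) = 11×5×11 = 605
triangle coeff Δ(5,2,5) = 1/38610
Σ_t [0,2]: t=0:+1/2880 t=1:−1/576 t=2:+1/2880 = -1/960
(3j)²=10/429 [(5 2 5; 0 0 0)], sign=+1
Σ_t [0,1]: t=0:+1/1440 t=1:−1/1152 = -1/5760
(3j)²=1/858 [(5 2 5; 0 -1 1)], sign=-1
⇒ 4πI² = 25/1521
I = (-1)√(25/1521/(4π)) = -0.03616600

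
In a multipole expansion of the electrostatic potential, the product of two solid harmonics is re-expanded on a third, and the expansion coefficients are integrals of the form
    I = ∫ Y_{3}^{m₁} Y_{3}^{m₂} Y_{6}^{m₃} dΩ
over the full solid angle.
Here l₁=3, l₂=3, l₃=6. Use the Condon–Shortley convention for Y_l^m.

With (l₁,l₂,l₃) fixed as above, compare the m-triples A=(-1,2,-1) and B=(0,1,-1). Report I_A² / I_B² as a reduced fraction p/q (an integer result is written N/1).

Shared (l₁,l₂,l₃)=(3,3,6): N and (l;000)² cancel in I_A²/I_B².
A: Δ = 0!·6!·6!/13! = 1/12012; Racah Σ t=0..0: t=0:+1/5760 = 1/5760; ⇒ 3j(3 3 6; -1 2 -1)² = 5/572, sgn -1
B: Δ = 0!·6!·6!/13! = 1/12012; Racah Σ t=0..0: t=0:+1/1728 = 1/1728; ⇒ 3j(3 3 6; 0 1 -1)² = 25/858, sgn -1
I_A²/I_B² = (5/572)/(25/858) = 3/10

3/10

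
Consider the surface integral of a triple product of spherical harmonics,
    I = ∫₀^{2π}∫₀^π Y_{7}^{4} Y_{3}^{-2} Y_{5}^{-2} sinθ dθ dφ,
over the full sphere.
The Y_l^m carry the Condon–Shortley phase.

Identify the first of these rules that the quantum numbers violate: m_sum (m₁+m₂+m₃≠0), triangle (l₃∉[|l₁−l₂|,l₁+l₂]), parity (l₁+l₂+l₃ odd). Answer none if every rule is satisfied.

azimuthal sum: 4 − 2 − 2 = 0  ✓
4 ≤ 5 ≤ 10 (triangle on l)  ✓
L = 7 + 3 + 5 = 15 (odd)  ✗

parity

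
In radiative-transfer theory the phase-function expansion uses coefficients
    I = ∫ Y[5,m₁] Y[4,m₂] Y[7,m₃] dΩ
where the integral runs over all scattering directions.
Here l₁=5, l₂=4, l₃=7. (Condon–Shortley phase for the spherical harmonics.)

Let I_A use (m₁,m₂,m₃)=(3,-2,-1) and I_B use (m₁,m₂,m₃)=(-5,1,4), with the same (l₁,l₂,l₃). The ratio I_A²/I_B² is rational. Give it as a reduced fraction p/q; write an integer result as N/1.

845/594

Shared (l₁,l₂,l₃)=(5,4,7): N and (l;000)² cancel in I_A²/I_B².
A: Δ = 2!·8!·6!/17! = 1/6126120; Racah Σ t=0..2: t=0:+1/138240 t=1:−1/604800 t=2:+1/58060800 = 13/2322432; ⇒ 3j(5 4 7; 3 -2 -1)² = 1625/94248, sgn +1
B: Δ = 2!·8!·6!/17! = 1/6126120; Racah Σ t=2..2: t=2:+1/2903040 = 1/2903040; ⇒ 3j(5 4 7; -5 1 4)² = 75/6188, sgn -1
I_A²/I_B² = (1625/94248)/(75/6188) = 845/594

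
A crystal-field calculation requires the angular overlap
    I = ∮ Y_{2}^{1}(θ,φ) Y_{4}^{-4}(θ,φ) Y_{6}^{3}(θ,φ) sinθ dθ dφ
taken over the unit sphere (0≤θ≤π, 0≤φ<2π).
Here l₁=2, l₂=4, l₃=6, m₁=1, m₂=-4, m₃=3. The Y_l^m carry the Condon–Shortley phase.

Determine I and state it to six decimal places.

Checks pass: Σm=0; 12 even; l₃=6∈[2,6].
(2·2+1)(2·4+1)(2·6+1) = 585
Δ: 0! 4! 8! / 13! → 1/6435
sum: t=0:+1/2304 = 1/2304
3j²(2 4 6; 0 0 0) = Δ·Π!·Σ² = 5/143  (sign +1)
sum: t=0:+1/241920 = 1/241920
3j²(2 4 6; 1 -4 3) = Δ·Π!·Σ² = 1/715  (sign -1)
combine: 4πI² = 585·5/143·1/715 = 45/1573
take √, sign -1: I = -0.04771303

-0.047713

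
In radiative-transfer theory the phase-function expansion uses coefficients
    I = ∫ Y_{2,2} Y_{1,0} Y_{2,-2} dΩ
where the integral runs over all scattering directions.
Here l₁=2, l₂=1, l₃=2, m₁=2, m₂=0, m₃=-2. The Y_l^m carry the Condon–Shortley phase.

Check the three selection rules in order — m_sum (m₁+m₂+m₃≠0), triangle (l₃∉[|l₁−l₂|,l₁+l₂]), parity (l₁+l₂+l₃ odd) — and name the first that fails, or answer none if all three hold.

Σmᵢ = 0  ✓
l₃∈[|l₁−l₂|,l₁+l₂]=[1,3], have l₃=2  ✓
Σlᵢ = 5 ⇒ odd  ✗

parity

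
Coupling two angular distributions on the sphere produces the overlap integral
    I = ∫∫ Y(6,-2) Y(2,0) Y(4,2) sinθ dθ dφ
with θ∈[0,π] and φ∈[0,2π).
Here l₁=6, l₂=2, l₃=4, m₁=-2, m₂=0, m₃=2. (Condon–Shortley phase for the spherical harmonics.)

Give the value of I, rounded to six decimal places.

Checks pass: Σm=0; 12 even; l₃=4∈[4,8].
(2·6+1)(2·2+1)(2·4+1) = 585
Δ: 4! 8! 0! / 13! → 1/6435
sum: t=2:+1/2304 = 1/2304
3j²(6 2 4; 0 0 0) = Δ·Π!·Σ² = 5/143  (sign +1)
sum: t=2:+1/5760 = 1/5760
3j²(6 2 4; -2 0 2) = Δ·Π!·Σ² = 56/2145  (sign +1)
combine: 4πI² = 585·5/143·56/2145 = 840/1573
take √, sign +1: I = 0.20614383

0.206144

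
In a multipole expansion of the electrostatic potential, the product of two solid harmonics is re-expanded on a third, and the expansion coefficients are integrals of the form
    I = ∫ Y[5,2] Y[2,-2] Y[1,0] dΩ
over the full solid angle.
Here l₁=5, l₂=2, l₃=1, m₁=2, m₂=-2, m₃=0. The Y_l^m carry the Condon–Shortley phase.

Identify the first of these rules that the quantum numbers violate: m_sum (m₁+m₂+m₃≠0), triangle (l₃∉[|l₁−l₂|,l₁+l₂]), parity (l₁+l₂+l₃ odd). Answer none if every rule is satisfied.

m₁+m₂+m₃ = 2 − 2 + 0 = 0  ✓
triangle: |5−2|=3 ≤ l₃=1 ≤ 5+2=7  ✗
parity: l₁+l₂+l₃ = 8 is even

triangle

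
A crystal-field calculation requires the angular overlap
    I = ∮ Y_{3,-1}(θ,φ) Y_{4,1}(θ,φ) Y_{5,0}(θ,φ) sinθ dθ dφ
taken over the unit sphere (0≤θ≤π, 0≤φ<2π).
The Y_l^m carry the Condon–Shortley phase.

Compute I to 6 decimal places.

-0.009577

m-sum 0 ✓  L=12 even ✓  1≤5≤7 ✓
Π(2lᵢ+1) = 7×9×11 = 693
triangle coeff Δ(3,4,5) = 1/180180
Σ_t [0,2]: t=0:+1/576 t=1:−1/144 t=2:+1/576 = -1/288
(3j)²=20/1001 [(3 4 5; 0 0 0)], sign=+1
Σ_t [0,2]: t=0:+1/5760 t=1:−1/288 t=2:+1/288 = 1/5760
(3j)²=1/12012 [(3 4 5; -1 1 0)], sign=-1
⇒ 4πI² = 15/13013
I = (-1)√(15/13013/(4π)) = -0.00957750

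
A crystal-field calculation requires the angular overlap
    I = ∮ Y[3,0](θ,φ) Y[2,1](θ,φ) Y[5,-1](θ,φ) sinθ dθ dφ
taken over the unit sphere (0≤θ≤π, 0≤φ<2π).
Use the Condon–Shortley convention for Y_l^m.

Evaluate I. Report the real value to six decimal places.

-0.214318

m-sum 0 ✓  L=10 even ✓  1≤5≤5 ✓
Π(2lᵢ+1) = 7×5×11 = 385
triangle coeff Δ(3,2,5) = 1/2310
Σ_t [0,0]: t=0:+1/144 = 1/144
(3j)²=10/231 [(3 2 5; 0 0 0)], sign=-1
Σ_t [0,0]: t=0:+1/216 = 1/216
(3j)²=8/231 [(3 2 5; 0 1 -1)], sign=+1
⇒ 4πI² = 400/693
I = (-1)√(400/693/(4π)) = -0.21431790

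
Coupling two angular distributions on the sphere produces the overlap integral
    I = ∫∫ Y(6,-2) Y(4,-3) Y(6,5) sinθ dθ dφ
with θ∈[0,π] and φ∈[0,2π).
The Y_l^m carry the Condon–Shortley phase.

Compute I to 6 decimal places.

0.160494

Rules hold: Σm=0, L=16 even, 2≤6≤10.
N = 13·9·13 = 1521
Δ = 4!·8!·4!/17! = 1/15315300
Racah Σ t=0..4: t=0:+1/829440 t=1:−1/25920 t=2:+1/9216 t=3:−1/25920 t=4:+1/829440 = 7/207360
⇒ 3j(6 4 6; 0 0 0)² = 28/2431, sgn +1
Racah Σ t=0..1: t=0:+1/5806080 t=1:−1/725760 = -1/829440
⇒ 3j(6 4 6; -2 -3 5)² = 49/2652, sgn +1
4πI² = N·(3j₀)²·(3jₘ)² = 1029/3179
I = +1·√(0.323687/4π) = 0.16049352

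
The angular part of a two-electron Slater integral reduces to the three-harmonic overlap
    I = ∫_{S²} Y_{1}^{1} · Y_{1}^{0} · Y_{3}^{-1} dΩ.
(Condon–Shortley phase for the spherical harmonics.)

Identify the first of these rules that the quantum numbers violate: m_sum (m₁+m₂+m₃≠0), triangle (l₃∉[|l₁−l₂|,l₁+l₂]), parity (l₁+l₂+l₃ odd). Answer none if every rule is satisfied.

Σmᵢ = 0  ✓
l₃∈[|l₁−l₂|,l₁+l₂]=[0,2], have l₃=3  ✗
Σlᵢ = 5 ⇒ odd

triangle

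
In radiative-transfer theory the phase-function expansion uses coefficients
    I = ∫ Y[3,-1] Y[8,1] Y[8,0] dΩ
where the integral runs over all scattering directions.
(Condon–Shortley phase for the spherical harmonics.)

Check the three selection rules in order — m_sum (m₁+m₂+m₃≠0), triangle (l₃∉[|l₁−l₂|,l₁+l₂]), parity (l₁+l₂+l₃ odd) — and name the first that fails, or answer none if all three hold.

Σmᵢ = 0  ✓
l₃∈[|l₁−l₂|,l₁+l₂]=[5,11], have l₃=8  ✓
Σlᵢ = 19 ⇒ odd  ✗

parity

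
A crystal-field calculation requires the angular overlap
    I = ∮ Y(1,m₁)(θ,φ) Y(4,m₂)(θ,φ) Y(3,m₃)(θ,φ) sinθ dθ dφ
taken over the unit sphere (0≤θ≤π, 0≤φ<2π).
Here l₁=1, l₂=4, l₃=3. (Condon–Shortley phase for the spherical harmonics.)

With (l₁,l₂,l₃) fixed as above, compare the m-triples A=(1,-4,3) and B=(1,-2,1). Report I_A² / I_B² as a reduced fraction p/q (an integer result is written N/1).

l's match ⇒ only the (l;m) 3-j factors differ between A and B.
A: triangle coeff Δ(1,4,3) = 1/252; Σ_t [0,0]: t=0:+1/1440 = 1/1440; (3j)²=1/9 [(1 4 3; 1 -4 3)], sign=+1
B: triangle coeff Δ(1,4,3) = 1/252; Σ_t [0,0]: t=0:+1/96 = 1/96; (3j)²=5/84 [(1 4 3; 1 -2 1)], sign=+1
I_A²/I_B² = (1/9)/(5/84) = 28/15

28/15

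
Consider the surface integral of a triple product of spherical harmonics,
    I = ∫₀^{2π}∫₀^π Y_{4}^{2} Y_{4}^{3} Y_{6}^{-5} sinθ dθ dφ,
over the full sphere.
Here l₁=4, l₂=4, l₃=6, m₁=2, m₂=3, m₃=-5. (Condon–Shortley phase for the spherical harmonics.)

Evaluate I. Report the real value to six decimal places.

-0.100084

Rules hold: Σm=0, L=14 even, 0≤6≤8.
N = 9·9·13 = 1053
Δ = 2!·6!·6!/15! = 1/1261260
Racah Σ t=0..2: t=0:+1/4608 t=1:−1/1296 t=2:+1/4608 = -7/20736
⇒ 3j(4 4 6; 0 0 0)² = 20/1287, sgn -1
Racah Σ t=1..2: t=1:−1/86400 t=2:+1/172800 = -1/172800
⇒ 3j(4 4 6; 2 3 -5)² = 1/130, sgn +1
4πI² = N·(3j₀)²·(3jₘ)² = 18/143
I = -1·√(0.125874/4π) = -0.10008369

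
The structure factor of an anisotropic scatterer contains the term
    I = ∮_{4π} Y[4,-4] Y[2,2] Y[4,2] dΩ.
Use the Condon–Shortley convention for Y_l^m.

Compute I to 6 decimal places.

Rules hold: Σm=0, L=10 even, 2≤4≤6.
N = 9·5·9 = 405
Δ = 2!·6!·2!/11! = 1/13860
Racah Σ t=0..2: t=0:+1/192 t=1:−1/36 t=2:+1/192 = -5/288
⇒ 3j(4 2 4; 0 0 0)² = 20/693, sgn -1
Racah Σ t=2..2: t=2:+1/2880 = 1/2880
⇒ 3j(4 2 4; -4 2 2)² = 2/165, sgn +1
4πI² = N·(3j₀)²·(3jₘ)² = 120/847
I = -1·√(0.141677/4π) = -0.10618031

-0.106180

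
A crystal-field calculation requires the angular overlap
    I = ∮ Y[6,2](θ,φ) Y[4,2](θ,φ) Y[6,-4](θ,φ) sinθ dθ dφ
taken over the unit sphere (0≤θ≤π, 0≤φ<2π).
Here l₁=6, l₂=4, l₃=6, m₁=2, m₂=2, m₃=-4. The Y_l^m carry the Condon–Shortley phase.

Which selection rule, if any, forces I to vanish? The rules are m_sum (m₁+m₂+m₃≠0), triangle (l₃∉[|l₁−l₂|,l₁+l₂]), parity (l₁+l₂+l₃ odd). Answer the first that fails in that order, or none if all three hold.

none

Σmᵢ = 0  ✓
l₃∈[|l₁−l₂|,l₁+l₂]=[2,10], have l₃=6  ✓
Σlᵢ = 16 ⇒ even  ✓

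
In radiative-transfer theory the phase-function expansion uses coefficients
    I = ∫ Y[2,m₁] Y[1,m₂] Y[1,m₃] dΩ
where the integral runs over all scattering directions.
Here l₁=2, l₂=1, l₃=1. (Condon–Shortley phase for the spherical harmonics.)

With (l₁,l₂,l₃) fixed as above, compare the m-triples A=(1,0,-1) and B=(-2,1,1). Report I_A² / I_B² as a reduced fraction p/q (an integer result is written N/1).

1/2

Shared (l₁,l₂,l₃)=(2,1,1): N and (l;000)² cancel in I_A²/I_B².
A: Δ = 2!·2!·0!/5! = 1/30; Racah Σ t=1..1: t=1:−1/2 = -1/2; ⇒ 3j(2 1 1; 1 0 -1)² = 1/10, sgn -1
B: Δ = 2!·2!·0!/5! = 1/30; Racah Σ t=2..2: t=2:+1/4 = 1/4; ⇒ 3j(2 1 1; -2 1 1)² = 1/5, sgn +1
I_A²/I_B² = (1/10)/(1/5) = 1/2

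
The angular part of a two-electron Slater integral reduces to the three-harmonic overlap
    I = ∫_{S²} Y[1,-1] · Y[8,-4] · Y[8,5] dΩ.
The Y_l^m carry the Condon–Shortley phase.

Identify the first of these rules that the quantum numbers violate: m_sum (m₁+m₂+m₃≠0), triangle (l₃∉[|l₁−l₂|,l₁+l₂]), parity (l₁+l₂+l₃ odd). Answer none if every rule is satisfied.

parity

Σmᵢ = 0  ✓
l₃∈[|l₁−l₂|,l₁+l₂]=[7,9], have l₃=8  ✓
Σlᵢ = 17 ⇒ odd  ✗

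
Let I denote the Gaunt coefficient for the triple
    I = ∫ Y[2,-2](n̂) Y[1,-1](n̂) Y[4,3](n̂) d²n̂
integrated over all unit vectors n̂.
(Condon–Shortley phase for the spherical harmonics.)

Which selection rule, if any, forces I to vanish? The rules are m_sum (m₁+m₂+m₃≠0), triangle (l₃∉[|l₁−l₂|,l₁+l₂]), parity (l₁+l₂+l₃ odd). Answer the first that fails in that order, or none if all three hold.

triangle

Σmᵢ = 0  ✓
l₃∈[|l₁−l₂|,l₁+l₂]=[1,3], have l₃=4  ✗
Σlᵢ = 7 ⇒ odd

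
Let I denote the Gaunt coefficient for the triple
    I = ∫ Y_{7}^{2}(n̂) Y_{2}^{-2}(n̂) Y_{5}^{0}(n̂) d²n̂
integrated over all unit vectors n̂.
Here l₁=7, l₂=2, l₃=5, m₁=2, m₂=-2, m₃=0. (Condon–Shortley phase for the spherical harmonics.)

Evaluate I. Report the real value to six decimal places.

0.127204

m-sum 0 ✓  L=14 even ✓  5≤5≤9 ✓
Π(2lᵢ+1) = 15×5×11 = 825
triangle coeff Δ(7,2,5) = 1/15015
Σ_t [2,2]: t=2:+1/57600 = 1/57600
(3j)²=21/715 [(7 2 5; 0 0 0)], sign=-1
Σ_t [0,0]: t=0:+1/345600 = 1/345600
(3j)²=6/715 [(7 2 5; 2 -2 0)], sign=-1
⇒ 4πI² = 378/1859
I = (+1)√(378/1859/(4π)) = 0.12720415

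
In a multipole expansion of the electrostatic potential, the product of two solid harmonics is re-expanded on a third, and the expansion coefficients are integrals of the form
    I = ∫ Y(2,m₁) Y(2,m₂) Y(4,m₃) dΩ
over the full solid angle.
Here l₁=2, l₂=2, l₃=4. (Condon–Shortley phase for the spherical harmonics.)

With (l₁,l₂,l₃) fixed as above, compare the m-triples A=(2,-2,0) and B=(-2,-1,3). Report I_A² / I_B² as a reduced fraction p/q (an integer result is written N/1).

l's match ⇒ only the (l;m) 3-j factors differ between A and B.
A: triangle coeff Δ(2,2,4) = 1/630; Σ_t [0,0]: t=0:+1/576 = 1/576; (3j)²=1/630 [(2 2 4; 2 -2 0)], sign=+1
B: triangle coeff Δ(2,2,4) = 1/630; Σ_t [0,0]: t=0:+1/144 = 1/144; (3j)²=1/18 [(2 2 4; -2 -1 3)], sign=-1
I_A²/I_B² = (1/630)/(1/18) = 1/35

1/35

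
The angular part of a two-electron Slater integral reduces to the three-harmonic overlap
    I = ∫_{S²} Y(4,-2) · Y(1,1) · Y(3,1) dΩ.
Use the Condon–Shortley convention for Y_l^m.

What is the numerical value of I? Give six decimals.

m-sum 0 ✓  L=8 even ✓  3≤3≤5 ✓
Π(2lᵢ+1) = 9×3×7 = 189
triangle coeff Δ(4,1,3) = 1/252
Σ_t [1,1]: t=1:−1/36 = -1/36
(3j)²=4/63 [(4 1 3; 0 0 0)], sign=+1
Σ_t [2,2]: t=2:+1/96 = 1/96
(3j)²=5/84 [(4 1 3; -2 1 1)], sign=+1
⇒ 4πI² = 5/7
I = (+1)√(5/7/(4π)) = 0.23841361

0.238414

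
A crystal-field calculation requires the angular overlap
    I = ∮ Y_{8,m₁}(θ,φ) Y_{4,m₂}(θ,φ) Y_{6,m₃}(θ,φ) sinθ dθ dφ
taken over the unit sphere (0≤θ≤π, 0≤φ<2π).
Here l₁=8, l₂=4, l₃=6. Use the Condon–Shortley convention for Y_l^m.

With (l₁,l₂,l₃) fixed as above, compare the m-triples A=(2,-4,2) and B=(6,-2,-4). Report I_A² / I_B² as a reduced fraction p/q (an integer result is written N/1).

98/143

Shared (l₁,l₂,l₃)=(8,4,6): N and (l;000)² cancel in I_A²/I_B².
A: Δ = 6!·10!·2!/19! = 1/23279256; Racah Σ t=0..0: t=0:+1/24883200 = 1/24883200; ⇒ 3j(8 4 6; 2 -4 2)² = 980/138567, sgn +1
B: Δ = 6!·10!·2!/19! = 1/23279256; Racah Σ t=0..2: t=0:+1/116121600 t=1:−1/43545600 t=2:+1/348364800 = -1/87091200; ⇒ 3j(8 4 6; 6 -2 -4)² = 10/969, sgn -1
I_A²/I_B² = (980/138567)/(10/969) = 98/143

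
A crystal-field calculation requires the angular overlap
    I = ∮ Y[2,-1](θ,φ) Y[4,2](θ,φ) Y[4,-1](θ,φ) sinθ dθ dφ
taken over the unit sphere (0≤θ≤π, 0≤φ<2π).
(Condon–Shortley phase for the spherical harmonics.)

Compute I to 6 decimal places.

0.127700

m-sum 0 ✓  L=10 even ✓  2≤4≤6 ✓
Π(2lᵢ+1) = 5×9×9 = 405
triangle coeff Δ(2,4,4) = 1/13860
Σ_t [0,2]: t=0:+1/192 t=1:−1/36 t=2:+1/192 = -5/288
(3j)²=20/693 [(2 4 4; 0 0 0)], sign=-1
Σ_t [1,2]: t=1:−1/240 t=2:+1/96 = 1/160
(3j)²=27/1540 [(2 4 4; -1 2 -1)], sign=-1
⇒ 4πI² = 1215/5929
I = (+1)√(1215/5929/(4π)) = 0.12770047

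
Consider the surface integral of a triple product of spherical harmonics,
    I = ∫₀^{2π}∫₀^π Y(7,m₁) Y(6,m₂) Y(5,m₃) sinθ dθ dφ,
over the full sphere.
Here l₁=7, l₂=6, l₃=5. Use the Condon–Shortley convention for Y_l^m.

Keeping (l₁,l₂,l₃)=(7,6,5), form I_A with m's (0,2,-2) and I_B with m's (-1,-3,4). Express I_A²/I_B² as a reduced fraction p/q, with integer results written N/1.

l's match ⇒ only the (l;m) 3-j factors differ between A and B.
A: triangle coeff Δ(7,6,5) = 1/174594420; Σ_t [4,7]: t=4:+1/497664 t=5:−1/207360 t=6:+1/691200 t=7:−1/21772800 = -41/29030400; (3j)²=11767/1385670 [(7 6 5; 0 2 -2)], sign=+1
B: triangle coeff Δ(7,6,5) = 1/174594420; Σ_t [2,3]: t=2:+1/6220800 t=3:−1/2073600 = -1/3110400; (3j)²=3136/230945 [(7 6 5; -1 -3 4)], sign=+1
I_A²/I_B² = (11767/1385670)/(3136/230945) = 1681/2688

1681/2688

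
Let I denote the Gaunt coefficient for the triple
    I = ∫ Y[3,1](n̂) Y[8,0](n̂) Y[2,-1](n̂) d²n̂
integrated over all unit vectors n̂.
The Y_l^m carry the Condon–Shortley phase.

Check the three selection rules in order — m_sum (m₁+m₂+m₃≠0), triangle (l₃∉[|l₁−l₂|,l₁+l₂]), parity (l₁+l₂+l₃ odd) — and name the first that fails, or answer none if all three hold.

azimuthal sum: 1 + 0 − 1 = 0  ✓
5 ≤ 2 ≤ 11 (triangle on l)  ✗
L = 3 + 8 + 2 = 13 (odd)

triangle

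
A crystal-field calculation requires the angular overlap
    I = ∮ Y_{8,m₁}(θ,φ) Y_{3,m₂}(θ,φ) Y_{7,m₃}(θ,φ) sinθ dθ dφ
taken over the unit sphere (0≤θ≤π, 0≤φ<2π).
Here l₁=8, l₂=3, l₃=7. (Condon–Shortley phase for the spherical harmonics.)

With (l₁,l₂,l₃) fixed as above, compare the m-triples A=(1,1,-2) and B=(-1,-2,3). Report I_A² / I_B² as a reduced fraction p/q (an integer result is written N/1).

Shared (l₁,l₂,l₃)=(8,3,7): N and (l;000)² cancel in I_A²/I_B².
A: Δ = 4!·12!·2!/19! = 1/5290740; Racah Σ t=2..4: t=2:+1/4838400 t=3:−1/5806080 t=4:+1/104509440 = 23/522547200; ⇒ 3j(8 3 7; 1 1 -2)² = 529/377910, sgn -1
B: Δ = 4!·12!·2!/19! = 1/5290740; Racah Σ t=0..1: t=0:+1/52254720 t=1:−1/11612160 = -1/14929920; ⇒ 3j(8 3 7; -1 -2 3)² = 1225/75582, sgn -1
I_A²/I_B² = (529/377910)/(1225/75582) = 529/6125

529/6125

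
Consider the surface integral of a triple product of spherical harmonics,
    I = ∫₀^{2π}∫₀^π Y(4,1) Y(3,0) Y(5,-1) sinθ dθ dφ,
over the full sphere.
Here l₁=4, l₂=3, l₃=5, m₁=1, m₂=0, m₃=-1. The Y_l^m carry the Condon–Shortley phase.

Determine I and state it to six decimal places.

Checks pass: Σm=0; 12 even; l₃=5∈[1,7].
(2·4+1)(2·3+1)(2·5+1) = 693
Δ: 2! 6! 4! / 13! → 1/180180
sum: t=0:+1/576 t=1:−1/144 t=2:+1/576 = -1/288
3j²(4 3 5; 0 0 0) = Δ·Π!·Σ² = 20/1001  (sign +1)
sum: t=0:+1/432 t=1:−1/192 t=2:+1/1440 = -19/8640
3j²(4 3 5; 1 0 -1) = Δ·Π!·Σ² = 361/30030  (sign -1)
combine: 4πI² = 693·20/1001·361/30030 = 2166/13013
take √, sign -1: I = -0.11508947

-0.115089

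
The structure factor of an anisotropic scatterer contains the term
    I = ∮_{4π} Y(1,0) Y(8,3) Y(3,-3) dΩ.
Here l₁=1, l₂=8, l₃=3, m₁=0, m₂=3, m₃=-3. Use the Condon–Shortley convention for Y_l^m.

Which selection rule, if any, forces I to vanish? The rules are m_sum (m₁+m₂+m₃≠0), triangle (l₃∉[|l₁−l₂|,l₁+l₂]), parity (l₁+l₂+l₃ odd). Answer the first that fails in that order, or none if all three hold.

azimuthal sum: 0 + 3 − 3 = 0  ✓
7 ≤ 3 ≤ 9 (triangle on l)  ✗
L = 1 + 8 + 3 = 12 (even)

triangle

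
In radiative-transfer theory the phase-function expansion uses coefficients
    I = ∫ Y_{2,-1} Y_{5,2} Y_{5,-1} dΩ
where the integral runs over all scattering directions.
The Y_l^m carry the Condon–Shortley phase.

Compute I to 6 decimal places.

0.104819

Checks pass: Σm=0; 12 even; l₃=5∈[3,7].
(2·2+1)(2·5+1)(2·5+1) = 605
Δ: 2! 2! 8! / 13! → 1/38610
sum: t=0:+1/2880 t=1:−1/576 t=2:+1/2880 = -1/960
3j²(2 5 5; 0 0 0) = Δ·Π!·Σ² = 10/429  (sign +1)
sum: t=1:−1/2880 t=2:+1/1440 = 1/2880
3j²(2 5 5; -1 2 -1) = Δ·Π!·Σ² = 7/715  (sign +1)
combine: 4πI² = 605·10/429·7/715 = 70/507
take √, sign +1: I = 0.10481902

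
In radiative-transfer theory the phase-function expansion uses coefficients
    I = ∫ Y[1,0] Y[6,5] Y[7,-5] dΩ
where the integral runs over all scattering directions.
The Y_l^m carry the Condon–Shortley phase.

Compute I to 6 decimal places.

-0.171413

Checks pass: Σm=0; 14 even; l₃=7∈[5,7].
(2·1+1)(2·6+1)(2·7+1) = 585
Δ: 0! 2! 12! / 15! → 1/1365
sum: t=0:+1/518400 = 1/518400
3j²(1 6 7; 0 0 0) = Δ·Π!·Σ² = 7/195  (sign -1)
sum: t=0:+1/39916800 = 1/39916800
3j²(1 6 7; 0 5 -5) = Δ·Π!·Σ² = 8/455  (sign +1)
combine: 4πI² = 585·7/195·8/455 = 24/65
take √, sign -1: I = -0.17141310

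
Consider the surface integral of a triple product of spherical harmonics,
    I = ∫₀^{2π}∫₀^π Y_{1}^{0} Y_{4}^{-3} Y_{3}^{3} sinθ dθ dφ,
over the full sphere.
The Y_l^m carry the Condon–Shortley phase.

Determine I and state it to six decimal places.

-0.162868

Checks pass: Σm=0; 8 even; l₃=3∈[3,5].
(2·1+1)(2·4+1)(2·3+1) = 189
Δ: 2! 0! 6! / 9! → 1/252
sum: t=1:−1/36 = -1/36
3j²(1 4 3; 0 0 0) = Δ·Π!·Σ² = 4/63  (sign +1)
sum: t=1:−1/720 = -1/720
3j²(1 4 3; 0 -3 3) = Δ·Π!·Σ² = 1/36  (sign -1)
combine: 4πI² = 189·4/63·1/36 = 1/3
take √, sign -1: I = -0.16286750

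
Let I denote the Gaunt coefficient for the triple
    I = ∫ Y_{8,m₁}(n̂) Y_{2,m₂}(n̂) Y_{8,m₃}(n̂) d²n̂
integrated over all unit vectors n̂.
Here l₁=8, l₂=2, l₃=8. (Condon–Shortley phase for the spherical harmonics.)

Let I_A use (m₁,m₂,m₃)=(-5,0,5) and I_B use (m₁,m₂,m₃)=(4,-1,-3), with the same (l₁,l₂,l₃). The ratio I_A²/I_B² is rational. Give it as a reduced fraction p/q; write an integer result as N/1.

1/490

Shared (l₁,l₂,l₃)=(8,2,8): N and (l;000)² cancel in I_A²/I_B².
A: Δ = 2!·14!·2!/19! = 1/348840; Racah Σ t=0..2: t=0:+1/24908083200 t=1:−1/958003200 t=2:+1/958003200 = 1/24908083200; ⇒ 3j(8 2 8; -5 0 5)² = 1/38760, sgn -1
B: Δ = 2!·14!·2!/19! = 1/348840; Racah Σ t=0..1: t=0:+1/174182400 t=1:−1/479001600 = 1/273715200; ⇒ 3j(8 2 8; 4 -1 -3)² = 49/3876, sgn -1
I_A²/I_B² = (1/38760)/(49/3876) = 1/490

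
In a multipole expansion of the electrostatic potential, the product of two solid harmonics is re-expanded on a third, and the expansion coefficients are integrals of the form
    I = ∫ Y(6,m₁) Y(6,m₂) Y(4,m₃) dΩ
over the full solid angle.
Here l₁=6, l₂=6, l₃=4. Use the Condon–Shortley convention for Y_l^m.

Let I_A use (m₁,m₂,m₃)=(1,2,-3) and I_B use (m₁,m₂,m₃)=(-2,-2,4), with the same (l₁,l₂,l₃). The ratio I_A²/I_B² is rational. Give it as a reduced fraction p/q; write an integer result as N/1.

1/20

Shared (l₁,l₂,l₃)=(6,6,4): N and (l;000)² cancel in I_A²/I_B².
A: Δ = 8!·4!·4!/17! = 1/15315300; Racah Σ t=4..5: t=4:+1/82944 t=5:−1/103680 = 1/414720; ⇒ 3j(6 6 4; 1 2 -3)² = 49/43758, sgn -1
B: Δ = 8!·4!·4!/17! = 1/15315300; Racah Σ t=4..4: t=4:+1/331776 = 1/331776; ⇒ 3j(6 6 4; -2 -2 4)² = 490/21879, sgn +1
I_A²/I_B² = (49/43758)/(490/21879) = 1/20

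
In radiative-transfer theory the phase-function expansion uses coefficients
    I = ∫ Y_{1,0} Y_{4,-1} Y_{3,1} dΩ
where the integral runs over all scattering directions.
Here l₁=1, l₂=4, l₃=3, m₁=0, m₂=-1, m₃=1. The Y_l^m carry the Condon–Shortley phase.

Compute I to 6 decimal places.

-0.238414

Checks pass: Σm=0; 8 even; l₃=3∈[3,5].
(2·1+1)(2·4+1)(2·3+1) = 189
Δ: 2! 0! 6! / 9! → 1/252
sum: t=1:−1/36 = -1/36
3j²(1 4 3; 0 0 0) = Δ·Π!·Σ² = 4/63  (sign +1)
sum: t=1:−1/48 = -1/48
3j²(1 4 3; 0 -1 1) = Δ·Π!·Σ² = 5/84  (sign -1)
combine: 4πI² = 189·4/63·5/84 = 5/7
take √, sign -1: I = -0.23841361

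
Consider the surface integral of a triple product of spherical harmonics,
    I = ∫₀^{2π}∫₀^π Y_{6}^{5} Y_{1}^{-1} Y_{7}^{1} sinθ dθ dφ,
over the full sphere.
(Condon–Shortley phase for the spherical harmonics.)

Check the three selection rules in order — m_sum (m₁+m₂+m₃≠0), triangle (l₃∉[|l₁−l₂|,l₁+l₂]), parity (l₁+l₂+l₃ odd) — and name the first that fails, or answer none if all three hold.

m_sum

m₁+m₂+m₃ = 5 − 1 + 1 = 5  ✗
triangle: |6−1|=5 ≤ l₃=7 ≤ 6+1=7
parity: l₁+l₂+l₃ = 14 is even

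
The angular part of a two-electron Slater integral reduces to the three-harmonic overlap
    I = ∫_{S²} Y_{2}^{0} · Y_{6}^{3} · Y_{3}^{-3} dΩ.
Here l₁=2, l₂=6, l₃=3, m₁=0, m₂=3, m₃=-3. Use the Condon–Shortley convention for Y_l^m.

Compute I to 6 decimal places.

0.000000

|2−6|≤3≤2+6 violated ⇒ I = 0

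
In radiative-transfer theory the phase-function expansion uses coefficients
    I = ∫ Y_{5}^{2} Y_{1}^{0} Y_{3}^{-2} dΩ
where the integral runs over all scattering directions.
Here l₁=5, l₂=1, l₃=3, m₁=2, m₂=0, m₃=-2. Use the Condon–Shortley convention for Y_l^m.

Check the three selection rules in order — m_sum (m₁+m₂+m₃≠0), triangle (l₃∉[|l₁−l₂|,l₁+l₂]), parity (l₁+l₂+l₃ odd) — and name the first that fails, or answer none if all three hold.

triangle

azimuthal sum: 2 + 0 − 2 = 0  ✓
4 ≤ 3 ≤ 6 (triangle on l)  ✗
L = 5 + 1 + 3 = 9 (odd)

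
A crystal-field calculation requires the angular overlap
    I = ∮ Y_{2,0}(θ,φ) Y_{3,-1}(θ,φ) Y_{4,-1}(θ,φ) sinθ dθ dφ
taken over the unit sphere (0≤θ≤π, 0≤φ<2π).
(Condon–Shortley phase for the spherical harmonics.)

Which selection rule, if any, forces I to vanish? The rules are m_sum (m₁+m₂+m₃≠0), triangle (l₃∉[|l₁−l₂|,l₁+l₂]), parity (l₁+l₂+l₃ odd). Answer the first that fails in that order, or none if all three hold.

m_sum

Σmᵢ = -2  ✗
l₃∈[|l₁−l₂|,l₁+l₂]=[1,5], have l₃=4
Σlᵢ = 9 ⇒ odd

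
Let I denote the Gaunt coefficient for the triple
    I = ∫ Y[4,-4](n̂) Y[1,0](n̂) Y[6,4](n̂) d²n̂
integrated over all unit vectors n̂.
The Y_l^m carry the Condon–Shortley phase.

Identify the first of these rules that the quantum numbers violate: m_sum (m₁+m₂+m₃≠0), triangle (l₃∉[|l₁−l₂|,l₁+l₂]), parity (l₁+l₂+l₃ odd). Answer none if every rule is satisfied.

triangle

m₁+m₂+m₃ = -4 + 0 + 4 = 0  ✓
triangle: |4−1|=3 ≤ l₃=6 ≤ 4+1=5  ✗
parity: l₁+l₂+l₃ = 11 is odd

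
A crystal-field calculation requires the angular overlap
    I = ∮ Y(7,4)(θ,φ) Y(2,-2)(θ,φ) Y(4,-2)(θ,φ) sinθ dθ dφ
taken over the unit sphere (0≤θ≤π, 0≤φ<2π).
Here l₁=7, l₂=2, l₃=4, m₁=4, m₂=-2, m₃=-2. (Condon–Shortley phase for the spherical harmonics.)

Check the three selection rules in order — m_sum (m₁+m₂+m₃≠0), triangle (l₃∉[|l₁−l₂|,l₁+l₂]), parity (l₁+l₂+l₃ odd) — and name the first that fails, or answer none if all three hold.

triangle

m₁+m₂+m₃ = 4 − 2 − 2 = 0  ✓
triangle: |7−2|=5 ≤ l₃=4 ≤ 7+2=9  ✗
parity: l₁+l₂+l₃ = 13 is odd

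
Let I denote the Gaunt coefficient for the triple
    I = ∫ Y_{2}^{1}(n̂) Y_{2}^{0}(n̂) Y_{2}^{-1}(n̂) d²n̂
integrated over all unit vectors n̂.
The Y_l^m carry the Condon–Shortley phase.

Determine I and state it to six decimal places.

Rules hold: Σm=0, L=6 even, 0≤2≤4.
N = 5·5·5 = 125
Δ = 2!·2!·2!/7! = 1/630
Racah Σ t=0..2: t=0:+1/8 t=1:−1/1 t=2:+1/8 = -3/4
⇒ 3j(2 2 2; 0 0 0)² = 2/35, sgn -1
Racah Σ t=0..1: t=0:+1/4 t=1:−1/2 = -1/4
⇒ 3j(2 2 2; 1 0 -1)² = 1/70, sgn +1
4πI² = N·(3j₀)²·(3jₘ)² = 5/49
I = -1·√(0.102041/4π) = -0.09011188

-0.090112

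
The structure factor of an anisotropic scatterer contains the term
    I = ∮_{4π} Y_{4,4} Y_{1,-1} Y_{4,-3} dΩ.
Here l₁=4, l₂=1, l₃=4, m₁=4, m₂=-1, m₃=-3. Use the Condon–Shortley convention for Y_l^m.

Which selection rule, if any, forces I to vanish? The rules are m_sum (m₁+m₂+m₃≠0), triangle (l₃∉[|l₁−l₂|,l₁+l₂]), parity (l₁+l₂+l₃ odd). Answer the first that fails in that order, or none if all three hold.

m₁+m₂+m₃ = 4 − 1 − 3 = 0  ✓
triangle: |4−1|=3 ≤ l₃=4 ≤ 4+1=5  ✓
parity: l₁+l₂+l₃ = 9 is odd  ✗

parity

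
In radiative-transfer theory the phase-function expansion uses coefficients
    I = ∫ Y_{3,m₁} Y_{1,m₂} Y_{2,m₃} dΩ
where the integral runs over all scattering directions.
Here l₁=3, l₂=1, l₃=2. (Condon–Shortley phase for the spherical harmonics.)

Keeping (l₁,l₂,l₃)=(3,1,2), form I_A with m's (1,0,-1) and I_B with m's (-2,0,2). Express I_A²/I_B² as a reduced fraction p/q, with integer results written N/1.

8/5

Same 3,1,2: normalisation and zero-m 3j drop out of the ratio.
A: Δ: 2! 4! 0! / 7! → 1/105; sum: t=1:−1/6 = -1/6; 3j²(3 1 2; 1 0 -1) = Δ·Π!·Σ² = 8/105  (sign +1)
B: Δ: 2! 4! 0! / 7! → 1/105; sum: t=1:−1/24 = -1/24; 3j²(3 1 2; -2 0 2) = Δ·Π!·Σ² = 1/21  (sign -1)
I_A²/I_B² = (8/105)/(1/21) = 8/5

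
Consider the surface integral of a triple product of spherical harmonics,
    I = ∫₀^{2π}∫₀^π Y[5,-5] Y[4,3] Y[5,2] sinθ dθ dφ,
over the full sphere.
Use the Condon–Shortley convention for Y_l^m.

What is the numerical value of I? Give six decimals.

Rules hold: Σm=0, L=14 even, 1≤5≤9.
N = 11·9·11 = 1089
Δ = 4!·6!·4!/15! = 1/3153150
Racah Σ t=0..4: t=0:+1/69120 t=1:−1/1728 t=2:+1/576 t=3:−1/1728 t=4:+1/69120 = 7/11520
⇒ 3j(5 4 5; 0 0 0)² = 2/143, sgn -1
Racah Σ t=4..4: t=4:+1/103680 = 1/103680
⇒ 3j(5 4 5; -5 3 2)² = 7/429, sgn -1
4πI² = N·(3j₀)²·(3jₘ)² = 42/169
I = +1·√(0.248521/4π) = 0.14062948

0.140629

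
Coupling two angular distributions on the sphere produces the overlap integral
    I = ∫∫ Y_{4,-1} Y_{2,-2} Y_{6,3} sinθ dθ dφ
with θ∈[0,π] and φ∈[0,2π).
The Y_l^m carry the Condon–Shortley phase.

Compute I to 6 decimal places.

-0.178526

m-sum 0 ✓  L=12 even ✓  2≤6≤6 ✓
Π(2lᵢ+1) = 9×5×13 = 585
triangle coeff Δ(4,2,6) = 1/6435
Σ_t [0,0]: t=0:+1/2304 = 1/2304
(3j)²=5/143 [(4 2 6; 0 0 0)], sign=+1
Σ_t [0,0]: t=0:+1/17280 = 1/17280
(3j)²=14/715 [(4 2 6; -1 -2 3)], sign=-1
⇒ 4πI² = 630/1573
I = (-1)√(630/1573/(4π)) = -0.17852580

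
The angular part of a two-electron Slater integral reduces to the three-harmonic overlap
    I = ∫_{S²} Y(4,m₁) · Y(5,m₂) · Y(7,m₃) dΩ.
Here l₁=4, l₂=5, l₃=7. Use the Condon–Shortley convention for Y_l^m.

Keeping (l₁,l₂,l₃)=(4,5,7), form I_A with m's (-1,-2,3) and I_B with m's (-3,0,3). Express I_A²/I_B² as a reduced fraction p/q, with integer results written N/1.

Same 4,5,7: normalisation and zero-m 3j drop out of the ratio.
A: Δ: 2! 6! 8! / 17! → 1/6126120; sum: t=0:+1/172800 t=1:−1/69120 t=2:+1/362880 = -43/7257600; 3j²(4 5 7; -1 -2 3) = Δ·Π!·Σ² = 1849/170170  (sign -1)
B: Δ: 2! 6! 8! / 17! → 1/6126120; sum: t=1:−1/414720 t=2:+1/172800 = 7/2073600; 3j²(4 5 7; -3 0 3) = Δ·Π!·Σ² = 343/29172  (sign +1)
I_A²/I_B² = (1849/170170)/(343/29172) = 11094/12005

11094/12005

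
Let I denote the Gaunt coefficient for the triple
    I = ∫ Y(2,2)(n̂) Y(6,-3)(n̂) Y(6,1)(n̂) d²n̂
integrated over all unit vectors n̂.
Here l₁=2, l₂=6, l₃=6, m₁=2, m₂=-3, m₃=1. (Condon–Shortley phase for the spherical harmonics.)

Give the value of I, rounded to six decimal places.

m-sum 0 ✓  L=14 even ✓  4≤6≤8 ✓
Π(2lᵢ+1) = 5×13×13 = 845
triangle coeff Δ(2,6,6) = 1/90090
Σ_t [0,2]: t=0:+1/69120 t=1:−1/14400 t=2:+1/69120 = -7/172800
(3j)²=14/715 [(2 6 6; 0 0 0)], sign=-1
Σ_t [0,0]: t=0:+1/120960 = 1/120960
(3j)²=24/1001 [(2 6 6; 2 -3 1)], sign=-1
⇒ 4πI² = 48/121
I = (+1)√(48/121/(4π)) = 0.17767364

0.177674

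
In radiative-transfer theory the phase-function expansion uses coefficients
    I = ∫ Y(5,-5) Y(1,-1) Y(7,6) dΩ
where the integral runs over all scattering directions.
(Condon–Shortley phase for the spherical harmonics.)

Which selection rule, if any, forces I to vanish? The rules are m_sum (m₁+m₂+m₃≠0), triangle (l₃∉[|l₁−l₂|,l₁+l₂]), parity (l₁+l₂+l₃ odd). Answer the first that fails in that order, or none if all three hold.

triangle

Σmᵢ = 0  ✓
l₃∈[|l₁−l₂|,l₁+l₂]=[4,6], have l₃=7  ✗
Σlᵢ = 13 ⇒ odd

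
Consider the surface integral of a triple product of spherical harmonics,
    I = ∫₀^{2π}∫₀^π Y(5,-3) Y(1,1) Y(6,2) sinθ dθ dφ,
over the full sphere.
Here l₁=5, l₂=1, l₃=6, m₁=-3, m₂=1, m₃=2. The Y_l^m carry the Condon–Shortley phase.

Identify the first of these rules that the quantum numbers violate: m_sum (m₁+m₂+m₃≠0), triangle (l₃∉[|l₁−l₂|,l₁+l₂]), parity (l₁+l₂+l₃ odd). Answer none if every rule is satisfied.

azimuthal sum: -3 + 1 + 2 = 0  ✓
4 ≤ 6 ≤ 6 (triangle on l)  ✓
L = 5 + 1 + 6 = 12 (even)  ✓

none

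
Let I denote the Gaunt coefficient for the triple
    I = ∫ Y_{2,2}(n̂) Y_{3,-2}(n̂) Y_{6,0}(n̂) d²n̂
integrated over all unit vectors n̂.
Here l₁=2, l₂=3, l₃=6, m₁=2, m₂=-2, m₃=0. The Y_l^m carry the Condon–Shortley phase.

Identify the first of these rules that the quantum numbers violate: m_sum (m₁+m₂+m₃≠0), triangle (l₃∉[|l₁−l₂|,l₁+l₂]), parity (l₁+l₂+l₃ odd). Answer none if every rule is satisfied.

triangle

m₁+m₂+m₃ = 2 − 2 + 0 = 0  ✓
triangle: |2−3|=1 ≤ l₃=6 ≤ 2+3=5  ✗
parity: l₁+l₂+l₃ = 11 is odd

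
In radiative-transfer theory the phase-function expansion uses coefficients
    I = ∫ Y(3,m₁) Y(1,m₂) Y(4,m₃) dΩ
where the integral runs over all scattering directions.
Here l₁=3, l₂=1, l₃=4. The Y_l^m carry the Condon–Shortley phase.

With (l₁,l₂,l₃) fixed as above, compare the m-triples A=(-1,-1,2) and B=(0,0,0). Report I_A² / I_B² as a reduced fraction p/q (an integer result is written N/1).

Same 3,1,4: normalisation and zero-m 3j drop out of the ratio.
A: Δ: 0! 6! 2! / 9! → 1/252; sum: t=0:+1/96 = 1/96; 3j²(3 1 4; -1 -1 2) = Δ·Π!·Σ² = 5/84  (sign +1)
B: Δ: 0! 6! 2! / 9! → 1/252; sum: t=0:+1/36 = 1/36; 3j²(3 1 4; 0 0 0) = Δ·Π!·Σ² = 4/63  (sign +1)
I_A²/I_B² = (5/84)/(4/63) = 15/16

15/16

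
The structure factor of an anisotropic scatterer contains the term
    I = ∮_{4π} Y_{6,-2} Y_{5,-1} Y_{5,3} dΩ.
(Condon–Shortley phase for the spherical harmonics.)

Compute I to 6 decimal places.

Rules hold: Σm=0, L=16 even, 1≤5≤11.
N = 13·11·11 = 1573
Δ = 6!·6!·4!/17! = 1/28588560
Racah Σ t=1..5: t=1:−1/345600 t=2:+1/13824 t=3:−1/5184 t=4:+1/13824 t=5:−1/345600 = -7/129600
⇒ 3j(6 5 5; 0 0 0)² = 80/7293, sgn +1
Racah Σ t=2..4: t=2:+1/138240 t=3:−1/25920 t=4:+1/55296 = -11/829440
⇒ 3j(6 5 5; -2 -1 3)² = 11/1326, sgn -1
4πI² = N·(3j₀)²·(3jₘ)² = 4840/33813
I = -1·√(0.14314/4π) = -0.10672739

-0.106727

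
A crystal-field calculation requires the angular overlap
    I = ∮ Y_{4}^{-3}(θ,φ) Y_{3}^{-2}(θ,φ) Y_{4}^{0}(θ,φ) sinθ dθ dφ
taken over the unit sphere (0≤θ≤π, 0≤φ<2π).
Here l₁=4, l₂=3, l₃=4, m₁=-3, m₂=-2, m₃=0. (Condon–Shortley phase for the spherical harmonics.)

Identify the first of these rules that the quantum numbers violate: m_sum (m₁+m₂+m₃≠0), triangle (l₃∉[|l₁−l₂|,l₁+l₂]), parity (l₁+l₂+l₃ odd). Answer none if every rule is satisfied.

m_sum

m₁+m₂+m₃ = -3 − 2 + 0 = -5  ✗
triangle: |4−3|=1 ≤ l₃=4 ≤ 4+3=7
parity: l₁+l₂+l₃ = 11 is odd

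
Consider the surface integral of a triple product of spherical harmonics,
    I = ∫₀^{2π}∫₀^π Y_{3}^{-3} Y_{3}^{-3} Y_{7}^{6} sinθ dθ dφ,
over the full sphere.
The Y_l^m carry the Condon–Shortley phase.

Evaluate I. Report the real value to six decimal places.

0.000000

triangle: need 0≤l₃≤6, have 7; I=0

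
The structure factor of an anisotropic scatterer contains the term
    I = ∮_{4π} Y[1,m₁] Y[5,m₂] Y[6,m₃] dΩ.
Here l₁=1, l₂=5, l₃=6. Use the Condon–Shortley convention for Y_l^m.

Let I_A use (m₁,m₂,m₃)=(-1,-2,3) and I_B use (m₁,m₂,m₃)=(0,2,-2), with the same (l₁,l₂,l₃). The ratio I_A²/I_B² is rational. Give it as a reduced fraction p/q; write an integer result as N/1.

Shared (l₁,l₂,l₃)=(1,5,6): N and (l;000)² cancel in I_A²/I_B².
A: Δ = 0!·2!·10!/13! = 1/858; Racah Σ t=0..0: t=0:+1/60480 = 1/60480; ⇒ 3j(1 5 6; -1 -2 3)² = 6/143, sgn -1
B: Δ = 0!·2!·10!/13! = 1/858; Racah Σ t=0..0: t=0:+1/30240 = 1/30240; ⇒ 3j(1 5 6; 0 2 -2)² = 16/429, sgn +1
I_A²/I_B² = (6/143)/(16/429) = 9/8

9/8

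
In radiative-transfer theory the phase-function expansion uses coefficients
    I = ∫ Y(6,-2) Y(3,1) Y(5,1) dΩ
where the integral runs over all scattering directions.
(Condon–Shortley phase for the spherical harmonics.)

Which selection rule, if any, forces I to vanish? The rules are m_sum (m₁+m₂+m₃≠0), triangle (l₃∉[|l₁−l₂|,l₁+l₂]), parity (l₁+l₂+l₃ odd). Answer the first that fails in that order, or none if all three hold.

m₁+m₂+m₃ = -2 + 1 + 1 = 0  ✓
triangle: |6−3|=3 ≤ l₃=5 ≤ 6+3=9  ✓
parity: l₁+l₂+l₃ = 14 is even  ✓

none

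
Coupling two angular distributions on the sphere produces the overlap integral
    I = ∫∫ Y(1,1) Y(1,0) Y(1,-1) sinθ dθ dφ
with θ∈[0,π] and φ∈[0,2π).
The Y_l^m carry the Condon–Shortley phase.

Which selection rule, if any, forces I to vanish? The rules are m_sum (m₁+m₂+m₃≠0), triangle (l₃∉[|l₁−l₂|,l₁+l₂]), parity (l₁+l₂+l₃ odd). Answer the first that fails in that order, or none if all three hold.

parity

m₁+m₂+m₃ = 1 + 0 − 1 = 0  ✓
triangle: |1−1|=0 ≤ l₃=1 ≤ 1+1=2  ✓
parity: l₁+l₂+l₃ = 3 is odd  ✗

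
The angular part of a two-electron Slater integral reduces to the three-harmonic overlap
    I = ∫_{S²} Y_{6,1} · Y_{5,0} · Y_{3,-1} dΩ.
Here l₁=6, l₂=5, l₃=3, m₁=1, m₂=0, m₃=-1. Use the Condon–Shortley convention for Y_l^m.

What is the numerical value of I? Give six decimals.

Rules hold: Σm=0, L=14 even, 1≤3≤11.
N = 13·11·7 = 1001
Δ = 8!·4!·2!/15! = 1/675675
Racah Σ t=3..5: t=3:−1/8640 t=4:+1/2304 t=5:−1/8640 = 7/34560
⇒ 3j(6 5 3; 0 0 0)² = 7/429, sgn -1
Racah Σ t=3..5: t=3:−1/5760 t=4:+1/3456 t=5:−1/34560 = 1/11520
⇒ 3j(6 5 3; 1 0 -1)² = 2/429, sgn +1
4πI² = N·(3j₀)²·(3jₘ)² = 98/1287
I = -1·√(0.0761461/4π) = -0.07784287

-0.077843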